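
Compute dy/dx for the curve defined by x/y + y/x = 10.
Apply d/dx to both sides, remembering that y depends on x. Each occurrence of y therefore brings in a y' = dy/dx via the chain rule.

With F(x, y) equal to the left-hand side minus the right, differentiate F term by term:
  d/dx[x/y] = -x·y'/y^2 + 1/y
  d/dx[y/x] = y'/x - y/x^2
  d/dx[-10] = 0
Adding these up, d/dx[F] = 0 becomes
  (1/y - y/x^2) + (-x/y^2 + 1/x)·y' = 0,
so isolating y',
  dy/dx = -(1/y - y/x^2)/(-x/y^2 + 1/x)
        = -((x - y)(x + y)/(x^2y))/(-(x - y)(x + y)/(xy^2)) = y/x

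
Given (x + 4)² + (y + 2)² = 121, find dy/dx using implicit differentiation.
Differentiate both sides with respect to x, treating y as y(x). By the chain rule, any term containing y contributes a factor of y' = dy/dx when we differentiate it.

Move every term to one side and write the relation as F(x, y) = 0. Term by term,
  d/dx[(x + 4)^2] = 2x + 8
  d/dx[(y + 2)^2] = 2·y'(y + 2)
  d/dx[-121] = 0

The pieces without y' make up ∂F/∂x and the coefficient of y' is ∂F/∂y:
  ∂F/∂x = 2x + 8,
  ∂F/∂y = 2y + 4.

Since d/dx[F] = ∂F/∂x + (∂F/∂y)·y' = 0, solve for y':
  (∂F/∂y)·y' = -∂F/∂x
  dy/dx = -(∂F/∂x)/(∂F/∂y) = -(2x + 8)/(2y + 4) = (-x - 4)/(y + 2)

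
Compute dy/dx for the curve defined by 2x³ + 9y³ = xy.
Take d/dx of both sides. Since y is implicitly a function of x, the chain rule attaches a y' = dy/dx factor whenever we differentiate through y.

Set F(x, y) = (left side) − (right side), so the curve is F = 0. Differentiating each term of F:
  d/dx[2x^3] = 6x^2
  d/dx[-xy] = -x·y' - y
  d/dx[9y^3] = 27y^2·y'

Collecting, the y'-free part is the partial derivative in x and the y' coefficient is the partial derivative in y:
  ∂F/∂x = 6x^2 - y
  ∂F/∂y = -x + 27y^2

so d/dx[F(x, y(x))] = ∂F/∂x + (∂F/∂y)·y' = 0. Rearranging,
  dy/dx = -(∂F/∂x)/(∂F/∂y) = -(6x^2 - y)/(-x + 27y^2) = (6x^2 - y)/(x - 27y^2)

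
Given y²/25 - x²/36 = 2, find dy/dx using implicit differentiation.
Differentiate the relation implicitly: treat y = y(x) and apply the chain rule, so every y-derivative picks up a y' = dy/dx factor.

With everything moved to the left-hand side, differentiate term by term:
  d/dx[-x^2/36] = -x/18
  d/dx[y^2/25] = 2y·y'/25
  d/dx[-2] = 0

Separating the contributions that come from x directly and those that come through y:
  without y':      -x/18
  multiplying y':  2y/25

so (-x/18) + (2y/25)·y' = 0, and therefore
  dy/dx = -(-x/18)/(2y/25) = 25x/(36y)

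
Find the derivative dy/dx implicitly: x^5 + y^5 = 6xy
Differentiate the relation implicitly: treat y = y(x) and apply the chain rule, so every y-derivative picks up a y' = dy/dx factor.

With everything moved to the left-hand side, differentiate term by term:
  d/dx[x^5] = 5x^4
  d/dx[-6xy] = -6x·y' - 6y
  d/dx[y^5] = 5y^4·y'

Separating the contributions that come from x directly and those that come through y:
  without y':      5x^4 - 6y
  multiplying y':  -6x + 5y^4

so (5x^4 - 6y) + (-6x + 5y^4)·y' = 0, and therefore
  dy/dx = -(5x^4 - 6y)/(-6x + 5y^4) = (5x^4 - 6y)/(6x - 5y^4)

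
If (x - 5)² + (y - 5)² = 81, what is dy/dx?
Take d/dx of both sides. Since y is implicitly a function of x, the chain rule attaches a y' = dy/dx factor whenever we differentiate through y.

Set F(x, y) = (left side) − (right side), so the curve is F = 0. Differentiating each term of F:
  d/dx[(x - 5)^2] = 2x - 10
  d/dx[(y - 5)^2] = 2·y'(y - 5)
  d/dx[-81] = 0

Collecting, the y'-free part is the partial derivative in x and the y' coefficient is the partial derivative in y:
  ∂F/∂x = 2x - 10
  ∂F/∂y = 2y - 10

so d/dx[F(x, y(x))] = ∂F/∂x + (∂F/∂y)·y' = 0. Rearranging,
  dy/dx = -(∂F/∂x)/(∂F/∂y) = -(2x - 10)/(2y - 10) = (5 - x)/(y - 5)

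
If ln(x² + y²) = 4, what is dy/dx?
Apply d/dx to both sides, remembering that y depends on x. Each occurrence of y therefore brings in a y' = dy/dx via the chain rule.

With F(x, y) equal to the left-hand side minus the right, differentiate F term by term:
  d/dx[ln(x^2 + y^2)] = (2x + 2y·y')/(x^2 + y^2)
  d/dx[-4] = 0
Adding these up, d/dx[F] = 0 becomes
  (2x/(x^2 + y^2)) + (2y/(x^2 + y^2))·y' = 0,
so isolating y',
  dy/dx = -(2x/(x^2 + y^2))/(2y/(x^2 + y^2)) = -x/y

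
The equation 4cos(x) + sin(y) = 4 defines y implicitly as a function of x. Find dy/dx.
Differentiate the relation implicitly: treat y = y(x) and apply the chain rule, so every y-derivative picks up a y' = dy/dx factor.

With everything moved to the left-hand side, differentiate term by term:
  d/dx[sin(y)] = y'·cos(y)
  d/dx[4cos(x)] = -4sin(x)
  d/dx[-4] = 0

Separating the contributions that come from x directly and those that come through y:
  without y':      -4sin(x)
  multiplying y':  cos(y)

so (-4sin(x)) + (cos(y))·y' = 0, and therefore
  dy/dx = -(-4sin(x))/(cos(y)) = 4sin(x)/cos(y)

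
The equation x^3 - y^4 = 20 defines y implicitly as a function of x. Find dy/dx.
Apply d/dx to both sides, remembering that y depends on x. Each occurrence of y therefore brings in a y' = dy/dx via the chain rule.

With F(x, y) equal to the left-hand side minus the right, differentiate F term by term:
  d/dx[x^3] = 3x^2
  d/dx[-y^4] = -4y^3·y'
  d/dx[-20] = 0
Adding these up, d/dx[F] = 0 becomes
  (3x^2) + (-4y^3)·y' = 0,
so isolating y',
  dy/dx = -(3x^2)/(-4y^3) = 3x^2/(4y^3)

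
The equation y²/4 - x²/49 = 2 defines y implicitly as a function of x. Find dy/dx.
Differentiate both sides with respect to x, treating y as y(x). By the chain rule, any term containing y contributes a factor of y' = dy/dx when we differentiate it.

Move every term to one side and write the relation as F(x, y) = 0. Term by term,
  d/dx[-x^2/49] = -2x/49
  d/dx[y^2/4] = y·y'/2
  d/dx[-2] = 0

The pieces without y' make up ∂F/∂x and the coefficient of y' is ∂F/∂y:
  ∂F/∂x = -2x/49,
  ∂F/∂y = y/2.

Since d/dx[F] = ∂F/∂x + (∂F/∂y)·y' = 0, solve for y':
  (∂F/∂y)·y' = -∂F/∂x
  dy/dx = -(∂F/∂x)/(∂F/∂y) = -(-2x/49)/(y/2) = 4x/(49y)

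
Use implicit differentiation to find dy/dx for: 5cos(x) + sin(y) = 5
Differentiate both sides with respect to x, treating y as y(x). By the chain rule, any term containing y contributes a factor of y' = dy/dx when we differentiate it.

Move every term to one side and write the relation as F(x, y) = 0. Term by term,
  d/dx[sin(y)] = y'·cos(y)
  d/dx[5cos(x)] = -5sin(x)
  d/dx[-5] = 0

The pieces without y' make up ∂F/∂x and the coefficient of y' is ∂F/∂y:
  ∂F/∂x = -5sin(x),
  ∂F/∂y = cos(y).

Since d/dx[F] = ∂F/∂x + (∂F/∂y)·y' = 0, solve for y':
  (∂F/∂y)·y' = -∂F/∂x
  dy/dx = -(∂F/∂x)/(∂F/∂y) = -(-5sin(x))/(cos(y)) = 5sin(x)/cos(y)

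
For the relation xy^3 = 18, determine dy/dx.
Apply d/dx to both sides, remembering that y depends on x. Each occurrence of y therefore brings in a y' = dy/dx via the chain rule.

With F(x, y) equal to the left-hand side minus the right, differentiate F term by term:
  d/dx[xy^3] = 3xy^2·y' + y^3
  d/dx[-18] = 0
Adding these up, d/dx[F] = 0 becomes
  (y^3) + (3xy^2)·y' = 0,
so isolating y',
  dy/dx = -(y^3)/(3xy^2) = -y/(3x)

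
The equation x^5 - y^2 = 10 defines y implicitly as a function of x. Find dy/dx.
Differentiate both sides with respect to x, treating y as y(x). By the chain rule, any term containing y contributes a factor of y' = dy/dx when we differentiate it.

Move every term to one side and write the relation as F(x, y) = 0. Term by term,
  d/dx[x^5] = 5x^4
  d/dx[-y^2] = -2y·y'
  d/dx[-10] = 0

The pieces without y' make up ∂F/∂x and the coefficient of y' is ∂F/∂y:
  ∂F/∂x = 5x^4,
  ∂F/∂y = -2y.

Since d/dx[F] = ∂F/∂x + (∂F/∂y)·y' = 0, solve for y':
  (∂F/∂y)·y' = -∂F/∂x
  dy/dx = -(∂F/∂x)/(∂F/∂y) = -(5x^4)/(-2y) = 5x^4/(2y)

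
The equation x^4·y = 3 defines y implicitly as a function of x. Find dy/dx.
Differentiate the relation implicitly: treat y = y(x) and apply the chain rule, so every y-derivative picks up a y' = dy/dx factor.

With everything moved to the left-hand side, differentiate term by term:
  d/dx[x^4y] = x^4·y' + 4x^3y
  d/dx[-3] = 0

Separating the contributions that come from x directly and those that come through y:
  without y':      4x^3y
  multiplying y':  x^4

so (4x^3y) + (x^4)·y' = 0, and therefore
  dy/dx = -(4x^3y)/(x^4) = -4y/x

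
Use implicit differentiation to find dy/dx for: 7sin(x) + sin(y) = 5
Take d/dx of both sides. Since y is implicitly a function of x, the chain rule attaches a y' = dy/dx factor whenever we differentiate through y.

Set F(x, y) = (left side) − (right side), so the curve is F = 0. Differentiating each term of F:
  d/dx[7sin(x)] = 7cos(x)
  d/dx[sin(y)] = y'·cos(y)
  d/dx[-5] = 0

Collecting, the y'-free part is the partial derivative in x and the y' coefficient is the partial derivative in y:
  ∂F/∂x = 7cos(x)
  ∂F/∂y = cos(y)

so d/dx[F(x, y(x))] = ∂F/∂x + (∂F/∂y)·y' = 0. Rearranging,
  dy/dx = -(∂F/∂x)/(∂F/∂y) = -(7cos(x))/(cos(y)) = -7cos(x)/cos(y)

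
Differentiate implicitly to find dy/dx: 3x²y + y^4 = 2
Differentiate both sides with respect to x, treating y as y(x). By the chain rule, any term containing y contributes a factor of y' = dy/dx when we differentiate it.

Move every term to one side and write the relation as F(x, y) = 0. Term by term,
  d/dx[3x^2y] = 3x^2·y' + 6xy
  d/dx[y^4] = 4y^3·y'
  d/dx[-2] = 0

The pieces without y' make up ∂F/∂x and the coefficient of y' is ∂F/∂y:
  ∂F/∂x = 6xy,
  ∂F/∂y = 3x^2 + 4y^3.

Since d/dx[F] = ∂F/∂x + (∂F/∂y)·y' = 0, solve for y':
  (∂F/∂y)·y' = -∂F/∂x
  dy/dx = -(∂F/∂x)/(∂F/∂y) = -(6xy)/(3x^2 + 4y^3) = -6xy/(3x^2 + 4y^3)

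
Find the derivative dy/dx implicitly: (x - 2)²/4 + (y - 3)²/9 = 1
Differentiate the relation implicitly: treat y = y(x) and apply the chain rule, so every y-derivative picks up a y' = dy/dx factor.

With everything moved to the left-hand side, differentiate term by term:
  d/dx[(x - 2)^2/4] = x/2 - 1
  d/dx[(y - 3)^2/9] = 2·y'(y - 3)/9
  d/dx[-1] = 0

Separating the contributions that come from x directly and those that come through y:
  without y':      x/2 - 1
  multiplying y':  2y/9 - 2/3

so (x/2 - 1) + (2y/9 - 2/3)·y' = 0, and therefore
  dy/dx = -(x/2 - 1)/(2y/9 - 2/3)
        = -((x - 2)/2)/(2(y - 3)/9) = 9(2 - x)/(4(y - 3))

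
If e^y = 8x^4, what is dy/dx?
Take d/dx of both sides. Since y is implicitly a function of x, the chain rule attaches a y' = dy/dx factor whenever we differentiate through y.

Set F(x, y) = (left side) − (right side), so the curve is F = 0. Differentiating each term of F:
  d/dx[-8x^4] = -32x^3
  d/dx[e^(y)] = y'·e^(y)

Collecting, the y'-free part is the partial derivative in x and the y' coefficient is the partial derivative in y:
  ∂F/∂x = -32x^3
  ∂F/∂y = e^(y)

so d/dx[F(x, y(x))] = ∂F/∂x + (∂F/∂y)·y' = 0. Rearranging,
  dy/dx = -(∂F/∂x)/(∂F/∂y) = -(-32x^3)/(e^(y)) = 32x^3e^(-y)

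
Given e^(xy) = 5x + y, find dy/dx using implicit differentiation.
Apply d/dx to both sides, remembering that y depends on x. Each occurrence of y therefore brings in a y' = dy/dx via the chain rule.

With F(x, y) equal to the left-hand side minus the right, differentiate F term by term:
  d/dx[-5x] = -5
  d/dx[-y] = -y'
  d/dx[e^(xy)] = (x·y' + y)·e^(xy)
Adding these up, d/dx[F] = 0 becomes
  (y·e^(xy) - 5) + (x·e^(xy) - 1)·y' = 0,
so isolating y',
  dy/dx = -(y·e^(xy) - 5)/(x·e^(xy) - 1) = (-y·e^(xy) + 5)/(x·e^(xy) - 1)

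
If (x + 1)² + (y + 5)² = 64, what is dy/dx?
Take d/dx of both sides. Since y is implicitly a function of x, the chain rule attaches a y' = dy/dx factor whenever we differentiate through y.

Set F(x, y) = (left side) − (right side), so the curve is F = 0. Differentiating each term of F:
  d/dx[(x + 1)^2] = 2x + 2
  d/dx[(y + 5)^2] = 2·y'(y + 5)
  d/dx[-64] = 0

Collecting, the y'-free part is the partial derivative in x and the y' coefficient is the partial derivative in y:
  ∂F/∂x = 2x + 2
  ∂F/∂y = 2y + 10

so d/dx[F(x, y(x))] = ∂F/∂x + (∂F/∂y)·y' = 0. Rearranging,
  dy/dx = -(∂F/∂x)/(∂F/∂y) = -(2x + 2)/(2y + 10) = (-x - 1)/(y + 5)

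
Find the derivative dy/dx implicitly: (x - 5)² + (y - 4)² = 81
Apply d/dx to both sides, remembering that y depends on x. Each occurrence of y therefore brings in a y' = dy/dx via the chain rule.

With F(x, y) equal to the left-hand side minus the right, differentiate F term by term:
  d/dx[(x - 5)^2] = 2x - 10
  d/dx[(y - 4)^2] = 2·y'(y - 4)
  d/dx[-81] = 0
Adding these up, d/dx[F] = 0 becomes
  (2x - 10) + (2y - 8)·y' = 0,
so isolating y',
  dy/dx = -(2x - 10)/(2y - 8) = (5 - x)/(y - 4)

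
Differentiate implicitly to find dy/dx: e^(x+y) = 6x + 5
Apply d/dx to both sides, remembering that y depends on x. Each occurrence of y therefore brings in a y' = dy/dx via the chain rule.

With F(x, y) equal to the left-hand side minus the right, differentiate F term by term:
  d/dx[-6x] = -6
  d/dx[e^(x + y)] = (y' + 1)·e^(x + y)
  d/dx[-5] = 0
Adding these up, d/dx[F] = 0 becomes
  (e^(x + y) - 6) + (e^(x + y))·y' = 0,
so isolating y',
  dy/dx = -(e^(x + y) - 6)/(e^(x + y)) = 6e^(-x - y) - 1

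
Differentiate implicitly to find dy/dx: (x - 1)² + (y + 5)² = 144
Differentiate both sides with respect to x, treating y as y(x). By the chain rule, any term containing y contributes a factor of y' = dy/dx when we differentiate it.

Move every term to one side and write the relation as F(x, y) = 0. Term by term,
  d/dx[(x - 1)^2] = 2x - 2
  d/dx[(y + 5)^2] = 2·y'(y + 5)
  d/dx[-144] = 0

The pieces without y' make up ∂F/∂x and the coefficient of y' is ∂F/∂y:
  ∂F/∂x = 2x - 2,
  ∂F/∂y = 2y + 10.

Since d/dx[F] = ∂F/∂x + (∂F/∂y)·y' = 0, solve for y':
  (∂F/∂y)·y' = -∂F/∂x
  dy/dx = -(∂F/∂x)/(∂F/∂y) = -(2x - 2)/(2y + 10) = (1 - x)/(y + 5)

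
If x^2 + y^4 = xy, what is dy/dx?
Take d/dx of both sides. Since y is implicitly a function of x, the chain rule attaches a y' = dy/dx factor whenever we differentiate through y.

Set F(x, y) = (left side) − (right side), so the curve is F = 0. Differentiating each term of F:
  d/dx[x^2] = 2x
  d/dx[-xy] = -x·y' - y
  d/dx[y^4] = 4y^3·y'

Collecting, the y'-free part is the partial derivative in x and the y' coefficient is the partial derivative in y:
  ∂F/∂x = 2x - y
  ∂F/∂y = -x + 4y^3

so d/dx[F(x, y(x))] = ∂F/∂x + (∂F/∂y)·y' = 0. Rearranging,
  dy/dx = -(∂F/∂x)/(∂F/∂y) = -(2x - y)/(-x + 4y^3) = (2x - y)/(x - 4y^3)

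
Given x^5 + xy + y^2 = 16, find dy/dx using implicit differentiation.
Differentiate the relation implicitly: treat y = y(x) and apply the chain rule, so every y-derivative picks up a y' = dy/dx factor.

With everything moved to the left-hand side, differentiate term by term:
  d/dx[x^5] = 5x^4
  d/dx[xy] = x·y' + y
  d/dx[y^2] = 2y·y'
  d/dx[-16] = 0

Separating the contributions that come from x directly and those that come through y:
  without y':      5x^4 + y
  multiplying y':  x + 2y

so (5x^4 + y) + (x + 2y)·y' = 0, and therefore
  dy/dx = -(5x^4 + y)/(x + 2y) = (-5x^4 - y)/(x + 2y)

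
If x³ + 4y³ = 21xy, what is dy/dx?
Differentiate the relation implicitly: treat y = y(x) and apply the chain rule, so every y-derivative picks up a y' = dy/dx factor.

With everything moved to the left-hand side, differentiate term by term:
  d/dx[x^3] = 3x^2
  d/dx[-21xy] = -21x·y' - 21y
  d/dx[4y^3] = 12y^2·y'

Separating the contributions that come from x directly and those that come through y:
  without y':      3x^2 - 21y
  multiplying y':  -21x + 12y^2

so (3x^2 - 21y) + (-21x + 12y^2)·y' = 0, and therefore
  dy/dx = -(3x^2 - 21y)/(-21x + 12y^2) = (x^2 - 7y)/(7x - 4y^2)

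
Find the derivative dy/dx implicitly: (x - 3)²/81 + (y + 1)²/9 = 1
Differentiate the relation implicitly: treat y = y(x) and apply the chain rule, so every y-derivative picks up a y' = dy/dx factor.

With everything moved to the left-hand side, differentiate term by term:
  d/dx[(x - 3)^2/81] = 2x/81 - 2/27
  d/dx[(y + 1)^2/9] = 2·y'(y + 1)/9
  d/dx[-1] = 0

Separating the contributions that come from x directly and those that come through y:
  without y':      2x/81 - 2/27
  multiplying y':  2y/9 + 2/9

so (2x/81 - 2/27) + (2y/9 + 2/9)·y' = 0, and therefore
  dy/dx = -(2x/81 - 2/27)/(2y/9 + 2/9)
        = -(2(x - 3)/81)/(2(y + 1)/9) = (3 - x)/(9(y + 1))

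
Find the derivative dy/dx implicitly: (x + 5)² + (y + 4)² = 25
Take d/dx of both sides. Since y is implicitly a function of x, the chain rule attaches a y' = dy/dx factor whenever we differentiate through y.

Set F(x, y) = (left side) − (right side), so the curve is F = 0. Differentiating each term of F:
  d/dx[(x + 5)^2] = 2x + 10
  d/dx[(y + 4)^2] = 2·y'(y + 4)
  d/dx[-25] = 0

Collecting, the y'-free part is the partial derivative in x and the y' coefficient is the partial derivative in y:
  ∂F/∂x = 2x + 10
  ∂F/∂y = 2y + 8

so d/dx[F(x, y(x))] = ∂F/∂x + (∂F/∂y)·y' = 0. Rearranging,
  dy/dx = -(∂F/∂x)/(∂F/∂y) = -(2x + 10)/(2y + 8) = (-x - 5)/(y + 4)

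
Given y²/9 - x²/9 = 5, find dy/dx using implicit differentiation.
Apply d/dx to both sides, remembering that y depends on x. Each occurrence of y therefore brings in a y' = dy/dx via the chain rule.

With F(x, y) equal to the left-hand side minus the right, differentiate F term by term:
  d/dx[-x^2/9] = -2x/9
  d/dx[y^2/9] = 2y·y'/9
  d/dx[-5] = 0
Adding these up, d/dx[F] = 0 becomes
  (-2x/9) + (2y/9)·y' = 0,
so isolating y',
  dy/dx = -(-2x/9)/(2y/9) = x/y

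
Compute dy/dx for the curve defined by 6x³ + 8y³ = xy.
Differentiate both sides with respect to x, treating y as y(x). By the chain rule, any term containing y contributes a factor of y' = dy/dx when we differentiate it.

Move every term to one side and write the relation as F(x, y) = 0. Term by term,
  d/dx[6x^3] = 18x^2
  d/dx[-xy] = -x·y' - y
  d/dx[8y^3] = 24y^2·y'

The pieces without y' make up ∂F/∂x and the coefficient of y' is ∂F/∂y:
  ∂F/∂x = 18x^2 - y,
  ∂F/∂y = -x + 24y^2.

Since d/dx[F] = ∂F/∂x + (∂F/∂y)·y' = 0, solve for y':
  (∂F/∂y)·y' = -∂F/∂x
  dy/dx = -(∂F/∂x)/(∂F/∂y) = -(18x^2 - y)/(-x + 24y^2) = (18x^2 - y)/(x - 24y^2)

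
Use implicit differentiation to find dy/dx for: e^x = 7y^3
Take d/dx of both sides. Since y is implicitly a function of x, the chain rule attaches a y' = dy/dx factor whenever we differentiate through y.

Set F(x, y) = (left side) − (right side), so the curve is F = 0. Differentiating each term of F:
  d/dx[-7y^3] = -21y^2·y'
  d/dx[e^(x)] = e^(x)

Collecting, the y'-free part is the partial derivative in x and the y' coefficient is the partial derivative in y:
  ∂F/∂x = e^(x)
  ∂F/∂y = -21y^2

so d/dx[F(x, y(x))] = ∂F/∂x + (∂F/∂y)·y' = 0. Rearranging,
  dy/dx = -(∂F/∂x)/(∂F/∂y) = -(e^(x))/(-21y^2) = e^(x)/(21y^2)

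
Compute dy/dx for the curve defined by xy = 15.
Apply d/dx to both sides, remembering that y depends on x. Each occurrence of y therefore brings in a y' = dy/dx via the chain rule.

With F(x, y) equal to the left-hand side minus the right, differentiate F term by term:
  d/dx[xy] = x·y' + y
  d/dx[-15] = 0
Adding these up, d/dx[F] = 0 becomes
  (y) + (x)·y' = 0,
so isolating y',
  dy/dx = -(y)/(x) = -y/x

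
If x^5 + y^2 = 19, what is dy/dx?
Apply d/dx to both sides, remembering that y depends on x. Each occurrence of y therefore brings in a y' = dy/dx via the chain rule.

With F(x, y) equal to the left-hand side minus the right, differentiate F term by term:
  d/dx[x^5] = 5x^4
  d/dx[y^2] = 2y·y'
  d/dx[-19] = 0
Adding these up, d/dx[F] = 0 becomes
  (5x^4) + (2y)·y' = 0,
so isolating y',
  dy/dx = -(5x^4)/(2y) = -5x^4/(2y)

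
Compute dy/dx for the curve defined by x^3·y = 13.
Differentiate both sides with respect to x, treating y as y(x). By the chain rule, any term containing y contributes a factor of y' = dy/dx when we differentiate it.

Move every term to one side and write the relation as F(x, y) = 0. Term by term,
  d/dx[x^3y] = x^3·y' + 3x^2y
  d/dx[-13] = 0

The pieces without y' make up ∂F/∂x and the coefficient of y' is ∂F/∂y:
  ∂F/∂x = 3x^2y,
  ∂F/∂y = x^3.

Since d/dx[F] = ∂F/∂x + (∂F/∂y)·y' = 0, solve for y':
  (∂F/∂y)·y' = -∂F/∂x
  dy/dx = -(∂F/∂x)/(∂F/∂y) = -(3x^2y)/(x^3) = -3y/x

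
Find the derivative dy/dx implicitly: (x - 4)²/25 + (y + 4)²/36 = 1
Differentiate the relation implicitly: treat y = y(x) and apply the chain rule, so every y-derivative picks up a y' = dy/dx factor.

With everything moved to the left-hand side, differentiate term by term:
  d/dx[(x - 4)^2/25] = 2x/25 - 8/25
  d/dx[(y + 4)^2/36] = y'(y + 4)/18
  d/dx[-1] = 0

Separating the contributions that come from x directly and those that come through y:
  without y':      2x/25 - 8/25
  multiplying y':  y/18 + 2/9

so (2x/25 - 8/25) + (y/18 + 2/9)·y' = 0, and therefore
  dy/dx = -(2x/25 - 8/25)/(y/18 + 2/9)
        = -(2(x - 4)/25)/((y + 4)/18) = 36(4 - x)/(25(y + 4))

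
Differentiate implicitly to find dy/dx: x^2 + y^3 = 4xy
Apply d/dx to both sides, remembering that y depends on x. Each occurrence of y therefore brings in a y' = dy/dx via the chain rule.

With F(x, y) equal to the left-hand side minus the right, differentiate F term by term:
  d/dx[x^2] = 2x
  d/dx[-4xy] = -4x·y' - 4y
  d/dx[y^3] = 3y^2·y'
Adding these up, d/dx[F] = 0 becomes
  (2x - 4y) + (-4x + 3y^2)·y' = 0,
so isolating y',
  dy/dx = -(2x - 4y)/(-4x + 3y^2) = 2(x - 2y)/(4x - 3y^2)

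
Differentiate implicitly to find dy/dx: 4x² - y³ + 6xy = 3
Differentiate both sides with respect to x, treating y as y(x). By the chain rule, any term containing y contributes a factor of y' = dy/dx when we differentiate it.

Move every term to one side and write the relation as F(x, y) = 0. Term by term,
  d/dx[4x^2] = 8x
  d/dx[6xy] = 6x·y' + 6y
  d/dx[-y^3] = -3y^2·y'
  d/dx[-3] = 0

The pieces without y' make up ∂F/∂x and the coefficient of y' is ∂F/∂y:
  ∂F/∂x = 8x + 6y,
  ∂F/∂y = 6x - 3y^2.

Since d/dx[F] = ∂F/∂x + (∂F/∂y)·y' = 0, solve for y':
  (∂F/∂y)·y' = -∂F/∂x
  dy/dx = -(∂F/∂x)/(∂F/∂y) = -(8x + 6y)/(6x - 3y^2) = 2(-4x - 3y)/(3(2x - y^2))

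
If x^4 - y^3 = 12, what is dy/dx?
Apply d/dx to both sides, remembering that y depends on x. Each occurrence of y therefore brings in a y' = dy/dx via the chain rule.

With F(x, y) equal to the left-hand side minus the right, differentiate F term by term:
  d/dx[x^4] = 4x^3
  d/dx[-y^3] = -3y^2·y'
  d/dx[-12] = 0
Adding these up, d/dx[F] = 0 becomes
  (4x^3) + (-3y^2)·y' = 0,
so isolating y',
  dy/dx = -(4x^3)/(-3y^2) = 4x^3/(3y^2)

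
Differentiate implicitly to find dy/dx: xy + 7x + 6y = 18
Differentiate both sides with respect to x, treating y as y(x). By the chain rule, any term containing y contributes a factor of y' = dy/dx when we differentiate it.

Move every term to one side and write the relation as F(x, y) = 0. Term by term,
  d/dx[xy] = x·y' + y
  d/dx[7x] = 7
  d/dx[6y] = 6·y'
  d/dx[-18] = 0

The pieces without y' make up ∂F/∂x and the coefficient of y' is ∂F/∂y:
  ∂F/∂x = y + 7,
  ∂F/∂y = x + 6.

Since d/dx[F] = ∂F/∂x + (∂F/∂y)·y' = 0, solve for y':
  (∂F/∂y)·y' = -∂F/∂x
  dy/dx = -(∂F/∂x)/(∂F/∂y) = -(y + 7)/(x + 6) = (-y - 7)/(x + 6)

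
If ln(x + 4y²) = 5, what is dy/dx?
Apply d/dx to both sides, remembering that y depends on x. Each occurrence of y therefore brings in a y' = dy/dx via the chain rule.

With F(x, y) equal to the left-hand side minus the right, differentiate F term by term:
  d/dx[ln(x + 4y^2)] = (8y·y' + 1)/(x + 4y^2)
  d/dx[-5] = 0
Adding these up, d/dx[F] = 0 becomes
  (1/(x + 4y^2)) + (8y/(x + 4y^2))·y' = 0,
so isolating y',
  dy/dx = -(1/(x + 4y^2))/(8y/(x + 4y^2)) = -1/(8y)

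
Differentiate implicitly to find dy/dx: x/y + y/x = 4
Differentiate the relation implicitly: treat y = y(x) and apply the chain rule, so every y-derivative picks up a y' = dy/dx factor.

With everything moved to the left-hand side, differentiate term by term:
  d/dx[x/y] = -x·y'/y^2 + 1/y
  d/dx[y/x] = y'/x - y/x^2
  d/dx[-4] = 0

Separating the contributions that come from x directly and those that come through y:
  without y':      1/y - y/x^2
  multiplying y':  -x/y^2 + 1/x

so (1/y - y/x^2) + (-x/y^2 + 1/x)·y' = 0, and therefore
  dy/dx = -(1/y - y/x^2)/(-x/y^2 + 1/x)
        = -((x - y)(x + y)/(x^2y))/(-(x - y)(x + y)/(xy^2)) = y/x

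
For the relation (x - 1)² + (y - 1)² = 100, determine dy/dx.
Differentiate both sides with respect to x, treating y as y(x). By the chain rule, any term containing y contributes a factor of y' = dy/dx when we differentiate it.

Move every term to one side and write the relation as F(x, y) = 0. Term by term,
  d/dx[(x - 1)^2] = 2x - 2
  d/dx[(y - 1)^2] = 2·y'(y - 1)
  d/dx[-100] = 0

The pieces without y' make up ∂F/∂x and the coefficient of y' is ∂F/∂y:
  ∂F/∂x = 2x - 2,
  ∂F/∂y = 2y - 2.

Since d/dx[F] = ∂F/∂x + (∂F/∂y)·y' = 0, solve for y':
  (∂F/∂y)·y' = -∂F/∂x
  dy/dx = -(∂F/∂x)/(∂F/∂y) = -(2x - 2)/(2y - 2) = (1 - x)/(y - 1)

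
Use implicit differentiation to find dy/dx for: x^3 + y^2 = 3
Differentiate both sides with respect to x, treating y as y(x). By the chain rule, any term containing y contributes a factor of y' = dy/dx when we differentiate it.

Move every term to one side and write the relation as F(x, y) = 0. Term by term,
  d/dx[x^3] = 3x^2
  d/dx[y^2] = 2y·y'
  d/dx[-3] = 0

The pieces without y' make up ∂F/∂x and the coefficient of y' is ∂F/∂y:
  ∂F/∂x = 3x^2,
  ∂F/∂y = 2y.

Since d/dx[F] = ∂F/∂x + (∂F/∂y)·y' = 0, solve for y':
  (∂F/∂y)·y' = -∂F/∂x
  dy/dx = -(∂F/∂x)/(∂F/∂y) = -(3x^2)/(2y) = -3x^2/(2y)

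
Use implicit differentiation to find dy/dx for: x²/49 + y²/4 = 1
Differentiate the relation implicitly: treat y = y(x) and apply the chain rule, so every y-derivative picks up a y' = dy/dx factor.

With everything moved to the left-hand side, differentiate term by term:
  d/dx[x^2/49] = 2x/49
  d/dx[y^2/4] = y·y'/2
  d/dx[-1] = 0

Separating the contributions that come from x directly and those that come through y:
  without y':      2x/49
  multiplying y':  y/2

so (2x/49) + (y/2)·y' = 0, and therefore
  dy/dx = -(2x/49)/(y/2) = -4x/(49y)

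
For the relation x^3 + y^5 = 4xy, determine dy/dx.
Apply d/dx to both sides, remembering that y depends on x. Each occurrence of y therefore brings in a y' = dy/dx via the chain rule.

With F(x, y) equal to the left-hand side minus the right, differentiate F term by term:
  d/dx[x^3] = 3x^2
  d/dx[-4xy] = -4x·y' - 4y
  d/dx[y^5] = 5y^4·y'
Adding these up, d/dx[F] = 0 becomes
  (3x^2 - 4y) + (-4x + 5y^4)·y' = 0,
so isolating y',
  dy/dx = -(3x^2 - 4y)/(-4x + 5y^4) = (3x^2 - 4y)/(4x - 5y^4)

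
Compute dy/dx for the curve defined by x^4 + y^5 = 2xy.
Apply d/dx to both sides, remembering that y depends on x. Each occurrence of y therefore brings in a y' = dy/dx via the chain rule.

With F(x, y) equal to the left-hand side minus the right, differentiate F term by term:
  d/dx[x^4] = 4x^3
  d/dx[-2xy] = -2x·y' - 2y
  d/dx[y^5] = 5y^4·y'
Adding these up, d/dx[F] = 0 becomes
  (4x^3 - 2y) + (-2x + 5y^4)·y' = 0,
so isolating y',
  dy/dx = -(4x^3 - 2y)/(-2x + 5y^4) = 2(2x^3 - y)/(2x - 5y^4)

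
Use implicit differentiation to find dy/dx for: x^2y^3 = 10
Differentiate both sides with respect to x, treating y as y(x). By the chain rule, any term containing y contributes a factor of y' = dy/dx when we differentiate it.

Move every term to one side and write the relation as F(x, y) = 0. Term by term,
  d/dx[x^2y^3] = 3x^2y^2·y' + 2xy^3
  d/dx[-10] = 0

The pieces without y' make up ∂F/∂x and the coefficient of y' is ∂F/∂y:
  ∂F/∂x = 2xy^3,
  ∂F/∂y = 3x^2y^2.

Since d/dx[F] = ∂F/∂x + (∂F/∂y)·y' = 0, solve for y':
  (∂F/∂y)·y' = -∂F/∂x
  dy/dx = -(∂F/∂x)/(∂F/∂y) = -(2xy^3)/(3x^2y^2) = -2y/(3x)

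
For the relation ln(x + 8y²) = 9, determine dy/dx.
Apply d/dx to both sides, remembering that y depends on x. Each occurrence of y therefore brings in a y' = dy/dx via the chain rule.

With F(x, y) equal to the left-hand side minus the right, differentiate F term by term:
  d/dx[ln(x + 8y^2)] = (16y·y' + 1)/(x + 8y^2)
  d/dx[-9] = 0
Adding these up, d/dx[F] = 0 becomes
  (1/(x + 8y^2)) + (16y/(x + 8y^2))·y' = 0,
so isolating y',
  dy/dx = -(1/(x + 8y^2))/(16y/(x + 8y^2)) = -1/(16y)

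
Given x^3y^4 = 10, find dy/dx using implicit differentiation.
Take d/dx of both sides. Since y is implicitly a function of x, the chain rule attaches a y' = dy/dx factor whenever we differentiate through y.

Set F(x, y) = (left side) − (right side), so the curve is F = 0. Differentiating each term of F:
  d/dx[x^3y^4] = 4x^3y^3·y' + 3x^2y^4
  d/dx[-10] = 0

Collecting, the y'-free part is the partial derivative in x and the y' coefficient is the partial derivative in y:
  ∂F/∂x = 3x^2y^4
  ∂F/∂y = 4x^3y^3

so d/dx[F(x, y(x))] = ∂F/∂x + (∂F/∂y)·y' = 0. Rearranging,
  dy/dx = -(∂F/∂x)/(∂F/∂y) = -(3x^2y^4)/(4x^3y^3) = -3y/(4x)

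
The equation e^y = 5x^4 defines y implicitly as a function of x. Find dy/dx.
Differentiate the relation implicitly: treat y = y(x) and apply the chain rule, so every y-derivative picks up a y' = dy/dx factor.

With everything moved to the left-hand side, differentiate term by term:
  d/dx[-5x^4] = -20x^3
  d/dx[e^(y)] = y'·e^(y)

Separating the contributions that come from x directly and those that come through y:
  without y':      -20x^3
  multiplying y':  e^(y)

so (-20x^3) + (e^(y))·y' = 0, and therefore
  dy/dx = -(-20x^3)/(e^(y)) = 20x^3e^(-y)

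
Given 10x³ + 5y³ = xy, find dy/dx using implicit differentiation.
Apply d/dx to both sides, remembering that y depends on x. Each occurrence of y therefore brings in a y' = dy/dx via the chain rule.

With F(x, y) equal to the left-hand side minus the right, differentiate F term by term:
  d/dx[10x^3] = 30x^2
  d/dx[-xy] = -x·y' - y
  d/dx[5y^3] = 15y^2·y'
Adding these up, d/dx[F] = 0 becomes
  (30x^2 - y) + (-x + 15y^2)·y' = 0,
so isolating y',
  dy/dx = -(30x^2 - y)/(-x + 15y^2) = (30x^2 - y)/(x - 15y^2)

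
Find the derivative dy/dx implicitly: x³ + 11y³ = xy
Apply d/dx to both sides, remembering that y depends on x. Each occurrence of y therefore brings in a y' = dy/dx via the chain rule.

With F(x, y) equal to the left-hand side minus the right, differentiate F term by term:
  d/dx[x^3] = 3x^2
  d/dx[-xy] = -x·y' - y
  d/dx[11y^3] = 33y^2·y'
Adding these up, d/dx[F] = 0 becomes
  (3x^2 - y) + (-x + 33y^2)·y' = 0,
so isolating y',
  dy/dx = -(3x^2 - y)/(-x + 33y^2) = (3x^2 - y)/(x - 33y^2)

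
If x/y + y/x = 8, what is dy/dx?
Differentiate the relation implicitly: treat y = y(x) and apply the chain rule, so every y-derivative picks up a y' = dy/dx factor.

With everything moved to the left-hand side, differentiate term by term:
  d/dx[x/y] = -x·y'/y^2 + 1/y
  d/dx[y/x] = y'/x - y/x^2
  d/dx[-8] = 0

Separating the contributions that come from x directly and those that come through y:
  without y':      1/y - y/x^2
  multiplying y':  -x/y^2 + 1/x

so (1/y - y/x^2) + (-x/y^2 + 1/x)·y' = 0, and therefore
  dy/dx = -(1/y - y/x^2)/(-x/y^2 + 1/x)
        = -((x - y)(x + y)/(x^2y))/(-(x - y)(x + y)/(xy^2)) = y/x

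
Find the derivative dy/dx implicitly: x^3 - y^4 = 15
Differentiate the relation implicitly: treat y = y(x) and apply the chain rule, so every y-derivative picks up a y' = dy/dx factor.

With everything moved to the left-hand side, differentiate term by term:
  d/dx[x^3] = 3x^2
  d/dx[-y^4] = -4y^3·y'
  d/dx[-15] = 0

Separating the contributions that come from x directly and those that come through y:
  without y':      3x^2
  multiplying y':  -4y^3

so (3x^2) + (-4y^3)·y' = 0, and therefore
  dy/dx = -(3x^2)/(-4y^3) = 3x^2/(4y^3)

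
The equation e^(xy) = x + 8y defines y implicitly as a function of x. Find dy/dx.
Apply d/dx to both sides, remembering that y depends on x. Each occurrence of y therefore brings in a y' = dy/dx via the chain rule.

With F(x, y) equal to the left-hand side minus the right, differentiate F term by term:
  d/dx[-x] = -1
  d/dx[-8y] = -8·y'
  d/dx[e^(xy)] = (x·y' + y)·e^(xy)
Adding these up, d/dx[F] = 0 becomes
  (y·e^(xy) - 1) + (x·e^(xy) - 8)·y' = 0,
so isolating y',
  dy/dx = -(y·e^(xy) - 1)/(x·e^(xy) - 8) = (-y·e^(xy) + 1)/(x·e^(xy) - 8)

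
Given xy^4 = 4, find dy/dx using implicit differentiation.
Differentiate both sides with respect to x, treating y as y(x). By the chain rule, any term containing y contributes a factor of y' = dy/dx when we differentiate it.

Move every term to one side and write the relation as F(x, y) = 0. Term by term,
  d/dx[xy^4] = 4xy^3·y' + y^4
  d/dx[-4] = 0

The pieces without y' make up ∂F/∂x and the coefficient of y' is ∂F/∂y:
  ∂F/∂x = y^4,
  ∂F/∂y = 4xy^3.

Since d/dx[F] = ∂F/∂x + (∂F/∂y)·y' = 0, solve for y':
  (∂F/∂y)·y' = -∂F/∂x
  dy/dx = -(∂F/∂x)/(∂F/∂y) = -(y^4)/(4xy^3) = -y/(4x)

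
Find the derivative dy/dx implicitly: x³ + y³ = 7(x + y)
Differentiate the relation implicitly: treat y = y(x) and apply the chain rule, so every y-derivative picks up a y' = dy/dx factor.

With everything moved to the left-hand side, differentiate term by term:
  d/dx[x^3] = 3x^2
  d/dx[-7x] = -7
  d/dx[y^3] = 3y^2·y'
  d/dx[-7y] = -7·y'

Separating the contributions that come from x directly and those that come through y:
  without y':      3x^2 - 7
  multiplying y':  3y^2 - 7

so (3x^2 - 7) + (3y^2 - 7)·y' = 0, and therefore
  dy/dx = -(3x^2 - 7)/(3y^2 - 7) = (7 - 3x^2)/(3y^2 - 7)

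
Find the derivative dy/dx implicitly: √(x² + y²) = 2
Differentiate both sides with respect to x, treating y as y(x). By the chain rule, any term containing y contributes a factor of y' = dy/dx when we differentiate it.

Move every term to one side and write the relation as F(x, y) = 0. Term by term,
  d/dx[√(x^2 + y^2)] = (x + y·y')/√(x^2 + y^2)
  d/dx[-2] = 0

The pieces without y' make up ∂F/∂x and the coefficient of y' is ∂F/∂y:
  ∂F/∂x = x/√(x^2 + y^2),
  ∂F/∂y = y/√(x^2 + y^2).

Since d/dx[F] = ∂F/∂x + (∂F/∂y)·y' = 0, solve for y':
  (∂F/∂y)·y' = -∂F/∂x
  dy/dx = -(∂F/∂x)/(∂F/∂y) = -(x/√(x^2 + y^2))/(y/√(x^2 + y^2)) = -x/y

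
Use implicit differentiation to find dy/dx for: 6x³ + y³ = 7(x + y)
Apply d/dx to both sides, remembering that y depends on x. Each occurrence of y therefore brings in a y' = dy/dx via the chain rule.

With F(x, y) equal to the left-hand side minus the right, differentiate F term by term:
  d/dx[6x^3] = 18x^2
  d/dx[-7x] = -7
  d/dx[y^3] = 3y^2·y'
  d/dx[-7y] = -7·y'
Adding these up, d/dx[F] = 0 becomes
  (18x^2 - 7) + (3y^2 - 7)·y' = 0,
so isolating y',
  dy/dx = -(18x^2 - 7)/(3y^2 - 7) = (7 - 18x^2)/(3y^2 - 7)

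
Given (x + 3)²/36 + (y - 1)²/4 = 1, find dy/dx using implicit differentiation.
Take d/dx of both sides. Since y is implicitly a function of x, the chain rule attaches a y' = dy/dx factor whenever we differentiate through y.

Set F(x, y) = (left side) − (right side), so the curve is F = 0. Differentiating each term of F:
  d/dx[(x + 3)^2/36] = x/18 + 1/6
  d/dx[(y - 1)^2/4] = y'(y - 1)/2
  d/dx[-1] = 0

Collecting, the y'-free part is the partial derivative in x and the y' coefficient is the partial derivative in y:
  ∂F/∂x = x/18 + 1/6
  ∂F/∂y = y/2 - 1/2

so d/dx[F(x, y(x))] = ∂F/∂x + (∂F/∂y)·y' = 0. Rearranging,
  dy/dx = -(∂F/∂x)/(∂F/∂y) = -(x/18 + 1/6)/(y/2 - 1/2)
        = -((x + 3)/18)/((y - 1)/2) = (-x - 3)/(9(y - 1))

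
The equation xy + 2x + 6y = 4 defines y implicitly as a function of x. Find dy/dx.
Apply d/dx to both sides, remembering that y depends on x. Each occurrence of y therefore brings in a y' = dy/dx via the chain rule.

With F(x, y) equal to the left-hand side minus the right, differentiate F term by term:
  d/dx[xy] = x·y' + y
  d/dx[2x] = 2
  d/dx[6y] = 6·y'
  d/dx[-4] = 0
Adding these up, d/dx[F] = 0 becomes
  (y + 2) + (x + 6)·y' = 0,
so isolating y',
  dy/dx = -(y + 2)/(x + 6) = (-y - 2)/(x + 6)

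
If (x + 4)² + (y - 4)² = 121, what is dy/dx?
Take d/dx of both sides. Since y is implicitly a function of x, the chain rule attaches a y' = dy/dx factor whenever we differentiate through y.

Set F(x, y) = (left side) − (right side), so the curve is F = 0. Differentiating each term of F:
  d/dx[(x + 4)^2] = 2x + 8
  d/dx[(y - 4)^2] = 2·y'(y - 4)
  d/dx[-121] = 0

Collecting, the y'-free part is the partial derivative in x and the y' coefficient is the partial derivative in y:
  ∂F/∂x = 2x + 8
  ∂F/∂y = 2y - 8

so d/dx[F(x, y(x))] = ∂F/∂x + (∂F/∂y)·y' = 0. Rearranging,
  dy/dx = -(∂F/∂x)/(∂F/∂y) = -(2x + 8)/(2y - 8) = (-x - 4)/(y - 4)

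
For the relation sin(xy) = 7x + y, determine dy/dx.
Differentiate the relation implicitly: treat y = y(x) and apply the chain rule, so every y-derivative picks up a y' = dy/dx factor.

With everything moved to the left-hand side, differentiate term by term:
  d/dx[-7x] = -7
  d/dx[-y] = -y'
  d/dx[sin(xy)] = (x·y' + y)·cos(xy)

Separating the contributions that come from x directly and those that come through y:
  without y':      y·cos(xy) - 7
  multiplying y':  x·cos(xy) - 1

so (y·cos(xy) - 7) + (x·cos(xy) - 1)·y' = 0, and therefore
  dy/dx = -(y·cos(xy) - 7)/(x·cos(xy) - 1) = (-y·cos(xy) + 7)/(x·cos(xy) - 1)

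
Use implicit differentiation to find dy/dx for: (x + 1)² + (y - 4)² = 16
Differentiate the relation implicitly: treat y = y(x) and apply the chain rule, so every y-derivative picks up a y' = dy/dx factor.

With everything moved to the left-hand side, differentiate term by term:
  d/dx[(x + 1)^2] = 2x + 2
  d/dx[(y - 4)^2] = 2·y'(y - 4)
  d/dx[-16] = 0

Separating the contributions that come from x directly and those that come through y:
  without y':      2x + 2
  multiplying y':  2y - 8

so (2x + 2) + (2y - 8)·y' = 0, and therefore
  dy/dx = -(2x + 2)/(2y - 8) = (-x - 1)/(y - 4)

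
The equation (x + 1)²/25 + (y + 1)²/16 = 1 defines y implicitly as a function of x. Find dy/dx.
Take d/dx of both sides. Since y is implicitly a function of x, the chain rule attaches a y' = dy/dx factor whenever we differentiate through y.

Set F(x, y) = (left side) − (right side), so the curve is F = 0. Differentiating each term of F:
  d/dx[(x + 1)^2/25] = 2x/25 + 2/25
  d/dx[(y + 1)^2/16] = y'(y + 1)/8
  d/dx[-1] = 0

Collecting, the y'-free part is the partial derivative in x and the y' coefficient is the partial derivative in y:
  ∂F/∂x = 2x/25 + 2/25
  ∂F/∂y = y/8 + 1/8

so d/dx[F(x, y(x))] = ∂F/∂x + (∂F/∂y)·y' = 0. Rearranging,
  dy/dx = -(∂F/∂x)/(∂F/∂y) = -(2x/25 + 2/25)/(y/8 + 1/8)
        = -(2(x + 1)/25)/((y + 1)/8) = 16(-x - 1)/(25(y + 1))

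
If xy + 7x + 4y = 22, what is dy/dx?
Differentiate the relation implicitly: treat y = y(x) and apply the chain rule, so every y-derivative picks up a y' = dy/dx factor.

With everything moved to the left-hand side, differentiate term by term:
  d/dx[xy] = x·y' + y
  d/dx[7x] = 7
  d/dx[4y] = 4·y'
  d/dx[-22] = 0

Separating the contributions that come from x directly and those that come through y:
  without y':      y + 7
  multiplying y':  x + 4

so (y + 7) + (x + 4)·y' = 0, and therefore
  dy/dx = -(y + 7)/(x + 4) = (-y - 7)/(x + 4)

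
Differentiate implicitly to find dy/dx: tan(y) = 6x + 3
Differentiate both sides with respect to x, treating y as y(x). By the chain rule, any term containing y contributes a factor of y' = dy/dx when we differentiate it.

Move every term to one side and write the relation as F(x, y) = 0. Term by term,
  d/dx[-6x] = -6
  d/dx[tan(y)] = y'(tan(y)^2 + 1)
  d/dx[-3] = 0

The pieces without y' make up ∂F/∂x and the coefficient of y' is ∂F/∂y:
  ∂F/∂x = -6,
  ∂F/∂y = tan(y)^2 + 1.

Since d/dx[F] = ∂F/∂x + (∂F/∂y)·y' = 0, solve for y':
  (∂F/∂y)·y' = -∂F/∂x
  dy/dx = -(∂F/∂x)/(∂F/∂y) = -(-6)/(tan(y)^2 + 1) = 6cos(y)^2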